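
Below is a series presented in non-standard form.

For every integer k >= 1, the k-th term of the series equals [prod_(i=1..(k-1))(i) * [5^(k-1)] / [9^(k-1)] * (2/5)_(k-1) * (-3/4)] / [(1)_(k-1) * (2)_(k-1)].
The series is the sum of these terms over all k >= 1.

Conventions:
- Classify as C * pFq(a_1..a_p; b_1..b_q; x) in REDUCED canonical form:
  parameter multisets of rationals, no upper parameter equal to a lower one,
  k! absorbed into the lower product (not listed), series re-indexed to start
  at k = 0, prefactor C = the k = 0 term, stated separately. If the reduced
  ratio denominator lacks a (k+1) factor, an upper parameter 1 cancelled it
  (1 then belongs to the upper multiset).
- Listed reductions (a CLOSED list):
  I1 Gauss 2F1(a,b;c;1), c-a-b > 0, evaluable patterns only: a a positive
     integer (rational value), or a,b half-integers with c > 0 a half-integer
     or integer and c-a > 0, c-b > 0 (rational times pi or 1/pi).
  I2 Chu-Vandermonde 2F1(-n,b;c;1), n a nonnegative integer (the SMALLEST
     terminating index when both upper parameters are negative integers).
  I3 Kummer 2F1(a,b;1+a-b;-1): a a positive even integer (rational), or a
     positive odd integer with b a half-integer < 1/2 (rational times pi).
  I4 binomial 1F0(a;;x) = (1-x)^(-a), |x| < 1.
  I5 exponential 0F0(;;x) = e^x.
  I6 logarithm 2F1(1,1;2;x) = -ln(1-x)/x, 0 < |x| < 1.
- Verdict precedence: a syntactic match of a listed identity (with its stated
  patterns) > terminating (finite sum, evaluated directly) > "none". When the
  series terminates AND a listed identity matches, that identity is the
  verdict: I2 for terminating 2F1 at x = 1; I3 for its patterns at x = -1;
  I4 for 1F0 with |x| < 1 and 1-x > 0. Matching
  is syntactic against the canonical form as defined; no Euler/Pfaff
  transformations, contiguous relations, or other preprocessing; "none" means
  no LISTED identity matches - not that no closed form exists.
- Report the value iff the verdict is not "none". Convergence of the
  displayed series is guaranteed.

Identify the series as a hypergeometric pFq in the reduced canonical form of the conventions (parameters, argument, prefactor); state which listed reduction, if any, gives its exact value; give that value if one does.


With C = -3/4: the canonical form is 2F1(2/5, 1; 2; 5/9). Verdict: no listed reduction: x = 5/9 and upper {2/5, 1} fail every I1-I6 pattern.

Key observation: t_0 = -3/4 here, and the two geometric factors (C = -3/4) combine into one argument.
Step ratio: r(k) = (5/9) * (k+2/5) (k+1) / [(k+2) (k+1)] ; factor over Q: parameters, x = (5/9), and C = -3/4.


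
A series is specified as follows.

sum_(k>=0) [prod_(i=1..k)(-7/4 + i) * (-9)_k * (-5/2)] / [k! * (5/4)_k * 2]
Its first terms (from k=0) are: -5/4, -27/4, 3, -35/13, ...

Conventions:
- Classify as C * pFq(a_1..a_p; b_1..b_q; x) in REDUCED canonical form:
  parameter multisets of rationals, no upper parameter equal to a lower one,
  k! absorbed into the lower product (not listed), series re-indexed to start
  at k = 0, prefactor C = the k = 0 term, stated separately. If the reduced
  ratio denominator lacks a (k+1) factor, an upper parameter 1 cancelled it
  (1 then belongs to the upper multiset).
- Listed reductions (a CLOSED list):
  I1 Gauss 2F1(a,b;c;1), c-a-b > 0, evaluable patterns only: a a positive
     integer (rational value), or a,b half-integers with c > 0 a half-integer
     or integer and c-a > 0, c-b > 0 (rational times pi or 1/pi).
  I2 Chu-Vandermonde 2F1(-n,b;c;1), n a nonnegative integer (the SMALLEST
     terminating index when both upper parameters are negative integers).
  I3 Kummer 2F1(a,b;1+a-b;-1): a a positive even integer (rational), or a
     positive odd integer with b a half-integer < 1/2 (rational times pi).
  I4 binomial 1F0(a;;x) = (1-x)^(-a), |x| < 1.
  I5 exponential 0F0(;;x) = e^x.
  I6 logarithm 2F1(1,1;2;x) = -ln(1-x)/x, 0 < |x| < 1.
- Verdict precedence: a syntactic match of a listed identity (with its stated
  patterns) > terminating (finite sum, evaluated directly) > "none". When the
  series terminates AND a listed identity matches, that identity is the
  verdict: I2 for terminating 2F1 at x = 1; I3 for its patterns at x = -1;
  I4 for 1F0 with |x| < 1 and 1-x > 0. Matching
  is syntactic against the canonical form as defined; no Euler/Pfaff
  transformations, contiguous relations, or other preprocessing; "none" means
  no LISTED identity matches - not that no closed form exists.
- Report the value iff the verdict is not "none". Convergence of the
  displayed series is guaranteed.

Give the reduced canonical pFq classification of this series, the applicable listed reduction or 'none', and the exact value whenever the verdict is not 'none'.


Key observation: with t_0 = -5/4, the running product (prefactor -5/4) telescopes to a rising factorial.
Step ratio: r(k) = 1 * (k-9) (k-3/4) / [(k+5/4) (k+1)] - rational; roots negated = parameters, x = 1, C = -5/4.

With C = -5/4: the canonical form is 2F1(-9, -3/4; 5/4; 1). Verdict (x = 1): Chu-Vandermonde (I2) applies (terminating 2F1 at x = 1 with n = 9, b = -3/4, c = 5/4). Its exact value is -16777216/2608463.


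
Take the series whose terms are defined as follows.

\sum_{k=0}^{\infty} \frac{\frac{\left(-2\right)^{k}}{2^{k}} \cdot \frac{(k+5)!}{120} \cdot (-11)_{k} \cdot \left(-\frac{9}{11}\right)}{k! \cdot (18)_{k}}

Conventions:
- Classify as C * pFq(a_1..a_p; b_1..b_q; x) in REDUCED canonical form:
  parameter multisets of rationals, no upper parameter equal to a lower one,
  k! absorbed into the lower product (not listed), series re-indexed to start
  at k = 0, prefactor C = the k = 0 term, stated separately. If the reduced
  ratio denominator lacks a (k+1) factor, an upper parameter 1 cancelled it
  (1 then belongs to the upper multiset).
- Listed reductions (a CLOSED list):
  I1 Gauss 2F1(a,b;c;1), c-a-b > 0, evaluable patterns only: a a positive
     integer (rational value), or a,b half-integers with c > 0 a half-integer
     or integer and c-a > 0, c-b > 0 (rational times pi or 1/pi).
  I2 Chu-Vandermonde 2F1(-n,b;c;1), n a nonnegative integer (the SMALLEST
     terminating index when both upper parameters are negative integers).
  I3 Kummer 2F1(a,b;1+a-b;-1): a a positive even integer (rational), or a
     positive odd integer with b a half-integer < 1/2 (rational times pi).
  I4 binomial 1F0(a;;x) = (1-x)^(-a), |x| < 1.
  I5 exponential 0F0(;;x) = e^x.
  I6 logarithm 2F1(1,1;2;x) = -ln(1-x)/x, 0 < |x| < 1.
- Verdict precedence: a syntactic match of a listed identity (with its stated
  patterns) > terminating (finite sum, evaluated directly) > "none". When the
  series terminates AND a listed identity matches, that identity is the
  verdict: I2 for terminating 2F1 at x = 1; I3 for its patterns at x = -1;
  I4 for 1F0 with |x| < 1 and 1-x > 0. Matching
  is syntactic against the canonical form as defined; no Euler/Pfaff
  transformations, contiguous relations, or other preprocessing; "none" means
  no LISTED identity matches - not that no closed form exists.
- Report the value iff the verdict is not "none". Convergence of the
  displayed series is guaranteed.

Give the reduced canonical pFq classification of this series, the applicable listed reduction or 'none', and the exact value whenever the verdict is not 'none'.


Prefactor -\frac{9}{11}, argument -1: 2F1 with upper {-11, 6} over lower {18}. Verdict (x = -1): Kummer's theorem (I3) applies (x = -1; c = 18 equals 1+a-b for upper {-11, 6}: listed pattern). Value: -\frac{306}{11}.

First insight: from the first term -\frac{9}{11}: the factorial ratio (C = -9/11, x = -1) (k+a-1)!/(a-1)! is a rising factorial (a)_k.
Consecutive-term ratio: r(k) = -1 * (k-11) (k+6) / [(k+18) (k+1)] ; factor over Q: parameters, x = -1, and C = -\frac{9}{11}.


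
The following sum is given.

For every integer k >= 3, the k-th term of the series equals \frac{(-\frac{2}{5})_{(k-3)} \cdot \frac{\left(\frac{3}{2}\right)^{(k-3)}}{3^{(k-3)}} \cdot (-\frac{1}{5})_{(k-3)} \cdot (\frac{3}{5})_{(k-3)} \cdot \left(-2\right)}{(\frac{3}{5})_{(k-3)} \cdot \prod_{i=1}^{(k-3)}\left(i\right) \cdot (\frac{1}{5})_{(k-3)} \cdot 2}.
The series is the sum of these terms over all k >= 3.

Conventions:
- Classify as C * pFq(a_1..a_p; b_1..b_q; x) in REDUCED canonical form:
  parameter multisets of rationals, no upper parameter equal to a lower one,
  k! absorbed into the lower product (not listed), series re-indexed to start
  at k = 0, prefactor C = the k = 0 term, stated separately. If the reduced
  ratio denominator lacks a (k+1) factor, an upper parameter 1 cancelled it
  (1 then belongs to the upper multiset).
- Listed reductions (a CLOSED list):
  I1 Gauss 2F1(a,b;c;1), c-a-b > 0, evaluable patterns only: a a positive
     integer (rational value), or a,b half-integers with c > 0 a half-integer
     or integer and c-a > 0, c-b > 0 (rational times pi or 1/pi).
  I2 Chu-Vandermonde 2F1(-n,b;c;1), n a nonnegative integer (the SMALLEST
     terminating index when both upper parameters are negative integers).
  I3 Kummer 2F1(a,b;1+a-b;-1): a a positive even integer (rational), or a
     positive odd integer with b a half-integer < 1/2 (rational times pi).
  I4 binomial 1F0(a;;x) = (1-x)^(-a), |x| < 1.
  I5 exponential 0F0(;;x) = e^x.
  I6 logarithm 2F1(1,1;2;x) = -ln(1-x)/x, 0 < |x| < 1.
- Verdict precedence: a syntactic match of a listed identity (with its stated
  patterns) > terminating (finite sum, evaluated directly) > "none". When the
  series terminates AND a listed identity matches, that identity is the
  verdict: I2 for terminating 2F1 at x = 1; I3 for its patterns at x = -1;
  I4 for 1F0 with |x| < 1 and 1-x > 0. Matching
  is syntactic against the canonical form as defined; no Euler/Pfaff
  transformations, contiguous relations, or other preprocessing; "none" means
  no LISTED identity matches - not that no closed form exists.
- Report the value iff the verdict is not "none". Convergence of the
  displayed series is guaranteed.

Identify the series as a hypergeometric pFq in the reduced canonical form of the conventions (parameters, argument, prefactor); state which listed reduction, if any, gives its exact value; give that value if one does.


The series (x = \frac{1}{2}) is 2F1: upper {-\frac{2}{5}, -\frac{1}{5}}, lower {\frac{1}{5}}, prefactor -1. Verdict: none. A 2F1 with upper {-\frac{2}{5}, -\frac{1}{5}} fits none of I1-I6 at x = \frac{1}{2}; the sum runs forever.

First insight: from the first term -1: the parameter 3/5 appears in both the upper and lower lists and cancels.
Ratio: r(k) = \frac{1}{2} * (k-\frac{2}{5}) (k-\frac{1}{5}) / [(k+\frac{1}{5}) (k+1)] - rational; roots negated = parameters, x = \frac{1}{2}, C = -1.


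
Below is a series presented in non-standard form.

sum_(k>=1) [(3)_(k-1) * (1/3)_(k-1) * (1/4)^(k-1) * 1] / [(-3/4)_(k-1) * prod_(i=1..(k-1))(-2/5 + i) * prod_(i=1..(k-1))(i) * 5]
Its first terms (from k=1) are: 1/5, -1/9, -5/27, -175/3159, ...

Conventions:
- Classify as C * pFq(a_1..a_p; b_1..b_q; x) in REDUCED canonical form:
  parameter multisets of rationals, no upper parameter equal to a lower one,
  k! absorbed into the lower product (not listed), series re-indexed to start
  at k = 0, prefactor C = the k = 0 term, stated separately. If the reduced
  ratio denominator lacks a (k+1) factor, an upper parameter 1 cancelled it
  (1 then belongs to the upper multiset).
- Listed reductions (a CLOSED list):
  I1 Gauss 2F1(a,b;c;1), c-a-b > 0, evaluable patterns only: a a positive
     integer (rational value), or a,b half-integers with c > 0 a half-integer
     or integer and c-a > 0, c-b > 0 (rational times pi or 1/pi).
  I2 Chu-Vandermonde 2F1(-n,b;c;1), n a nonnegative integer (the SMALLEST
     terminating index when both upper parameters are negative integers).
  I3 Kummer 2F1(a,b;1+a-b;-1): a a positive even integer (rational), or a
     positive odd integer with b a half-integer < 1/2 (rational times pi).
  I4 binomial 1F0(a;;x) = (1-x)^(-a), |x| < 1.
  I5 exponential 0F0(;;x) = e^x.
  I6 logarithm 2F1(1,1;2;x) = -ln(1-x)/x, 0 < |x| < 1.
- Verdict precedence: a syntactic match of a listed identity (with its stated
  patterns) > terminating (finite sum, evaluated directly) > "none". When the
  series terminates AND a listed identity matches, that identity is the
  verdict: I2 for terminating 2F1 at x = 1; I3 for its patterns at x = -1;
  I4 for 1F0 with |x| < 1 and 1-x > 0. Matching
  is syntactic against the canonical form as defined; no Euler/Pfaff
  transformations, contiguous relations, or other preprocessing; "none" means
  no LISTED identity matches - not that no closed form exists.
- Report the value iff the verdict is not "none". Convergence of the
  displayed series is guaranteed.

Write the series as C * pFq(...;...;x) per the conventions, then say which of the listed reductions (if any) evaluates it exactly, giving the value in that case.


The tell: x = (1/4) and the product of the first k integers (prefactor 1/5) is k!.
Ratio: r(k) = (1/4) * (k+1/3) (k+3) / [(k-3/4) (k+3/5) (k+1)] - rational in k, leading ratio (1/4); with t_0 = 1/5, classification follows.

Reduced: x = 1/4, 2F2, upper = {1/3, 3}, lower = {-3/4, 3/5}, C = 1/5. Verdict: none - this 2F2 at x = 1/4 matches no listed pattern, and upper {1/3, 3} holds no stopper.


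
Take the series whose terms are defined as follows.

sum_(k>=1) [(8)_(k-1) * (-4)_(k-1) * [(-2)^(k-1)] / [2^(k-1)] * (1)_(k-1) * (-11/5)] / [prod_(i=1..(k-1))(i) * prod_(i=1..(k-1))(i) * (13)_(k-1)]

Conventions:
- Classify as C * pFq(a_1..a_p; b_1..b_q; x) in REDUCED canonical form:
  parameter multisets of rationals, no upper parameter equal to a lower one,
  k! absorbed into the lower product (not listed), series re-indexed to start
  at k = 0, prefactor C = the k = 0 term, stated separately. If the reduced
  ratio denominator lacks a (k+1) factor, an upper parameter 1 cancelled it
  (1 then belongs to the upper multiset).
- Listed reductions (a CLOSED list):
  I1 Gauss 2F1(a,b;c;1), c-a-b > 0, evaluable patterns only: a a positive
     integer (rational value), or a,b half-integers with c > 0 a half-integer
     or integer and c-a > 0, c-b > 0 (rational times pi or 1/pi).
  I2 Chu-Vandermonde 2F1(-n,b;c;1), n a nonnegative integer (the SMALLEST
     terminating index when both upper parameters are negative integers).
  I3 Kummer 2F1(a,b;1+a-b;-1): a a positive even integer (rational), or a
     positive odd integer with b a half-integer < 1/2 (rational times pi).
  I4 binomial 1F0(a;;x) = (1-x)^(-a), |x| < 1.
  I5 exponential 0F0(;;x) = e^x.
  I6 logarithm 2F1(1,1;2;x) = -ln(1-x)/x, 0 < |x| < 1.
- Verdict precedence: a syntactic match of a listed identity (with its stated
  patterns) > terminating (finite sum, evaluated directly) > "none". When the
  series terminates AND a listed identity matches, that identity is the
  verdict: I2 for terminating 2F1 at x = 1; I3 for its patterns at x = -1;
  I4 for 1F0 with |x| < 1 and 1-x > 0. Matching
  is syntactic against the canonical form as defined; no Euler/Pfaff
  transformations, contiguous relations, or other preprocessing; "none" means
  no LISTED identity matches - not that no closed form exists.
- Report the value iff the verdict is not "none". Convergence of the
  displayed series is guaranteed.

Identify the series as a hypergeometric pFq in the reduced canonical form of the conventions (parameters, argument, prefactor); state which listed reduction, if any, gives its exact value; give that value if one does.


This is -11/5 * 2F1(-4, 8; 13; -1) in reduced canonical form. Verdict at x = -1: Kummer (I3) matches (x = -1; c = 13 equals 1+a-b for upper {-4, 8}: listed pattern). Exact value: -1089/70.

First insight: from the first term -11/5: the parameter 1 appears in both the upper and lower lists and cancels.
Ratio: r(k) = (-1) * (k-4) (k+8) / [(k+13) (k+1)] - rational; roots negated = parameters, x = (-1), C = -11/5.


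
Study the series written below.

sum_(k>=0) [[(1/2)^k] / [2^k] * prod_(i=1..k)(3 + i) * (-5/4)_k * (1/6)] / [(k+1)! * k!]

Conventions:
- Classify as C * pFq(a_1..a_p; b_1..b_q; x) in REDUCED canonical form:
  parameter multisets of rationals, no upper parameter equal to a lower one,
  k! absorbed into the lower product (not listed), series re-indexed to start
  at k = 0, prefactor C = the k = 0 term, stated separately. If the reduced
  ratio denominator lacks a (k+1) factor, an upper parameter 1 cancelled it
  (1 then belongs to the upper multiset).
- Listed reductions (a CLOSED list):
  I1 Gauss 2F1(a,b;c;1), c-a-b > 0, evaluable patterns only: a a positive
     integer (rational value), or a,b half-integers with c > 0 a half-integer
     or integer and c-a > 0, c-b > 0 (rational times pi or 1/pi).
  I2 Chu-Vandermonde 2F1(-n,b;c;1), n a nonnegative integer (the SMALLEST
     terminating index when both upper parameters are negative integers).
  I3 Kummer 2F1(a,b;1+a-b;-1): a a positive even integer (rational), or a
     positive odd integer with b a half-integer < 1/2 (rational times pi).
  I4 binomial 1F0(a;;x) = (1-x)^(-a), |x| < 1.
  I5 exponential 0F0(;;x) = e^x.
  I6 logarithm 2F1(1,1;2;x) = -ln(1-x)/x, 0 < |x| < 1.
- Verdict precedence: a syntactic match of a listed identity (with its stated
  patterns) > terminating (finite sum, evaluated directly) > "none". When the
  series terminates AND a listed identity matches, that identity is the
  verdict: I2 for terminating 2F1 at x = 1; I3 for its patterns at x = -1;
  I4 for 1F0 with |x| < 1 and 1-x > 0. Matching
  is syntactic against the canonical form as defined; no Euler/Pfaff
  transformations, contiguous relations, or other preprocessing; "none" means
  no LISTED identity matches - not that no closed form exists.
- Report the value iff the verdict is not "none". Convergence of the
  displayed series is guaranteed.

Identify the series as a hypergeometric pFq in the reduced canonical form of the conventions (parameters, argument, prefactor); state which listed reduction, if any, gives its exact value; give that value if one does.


x = 1/4 here; the reduced form reads 2F1, upper {-5/4, 4}, lower {2}, C = 1/6. Verdict: no listed reduction: x = 1/4 and upper {-5/4, 4} fail every I1-I6 pattern.

Key observation: x = (1/4) and the two k-th powers (C = 1/6) combine into one argument.
Term ratio: r(k) = (1/4) * (k-5/4) (k+4) / [(k+2) (k+1)] ; factor over Q: parameters, x = (1/4), and C = 1/6.


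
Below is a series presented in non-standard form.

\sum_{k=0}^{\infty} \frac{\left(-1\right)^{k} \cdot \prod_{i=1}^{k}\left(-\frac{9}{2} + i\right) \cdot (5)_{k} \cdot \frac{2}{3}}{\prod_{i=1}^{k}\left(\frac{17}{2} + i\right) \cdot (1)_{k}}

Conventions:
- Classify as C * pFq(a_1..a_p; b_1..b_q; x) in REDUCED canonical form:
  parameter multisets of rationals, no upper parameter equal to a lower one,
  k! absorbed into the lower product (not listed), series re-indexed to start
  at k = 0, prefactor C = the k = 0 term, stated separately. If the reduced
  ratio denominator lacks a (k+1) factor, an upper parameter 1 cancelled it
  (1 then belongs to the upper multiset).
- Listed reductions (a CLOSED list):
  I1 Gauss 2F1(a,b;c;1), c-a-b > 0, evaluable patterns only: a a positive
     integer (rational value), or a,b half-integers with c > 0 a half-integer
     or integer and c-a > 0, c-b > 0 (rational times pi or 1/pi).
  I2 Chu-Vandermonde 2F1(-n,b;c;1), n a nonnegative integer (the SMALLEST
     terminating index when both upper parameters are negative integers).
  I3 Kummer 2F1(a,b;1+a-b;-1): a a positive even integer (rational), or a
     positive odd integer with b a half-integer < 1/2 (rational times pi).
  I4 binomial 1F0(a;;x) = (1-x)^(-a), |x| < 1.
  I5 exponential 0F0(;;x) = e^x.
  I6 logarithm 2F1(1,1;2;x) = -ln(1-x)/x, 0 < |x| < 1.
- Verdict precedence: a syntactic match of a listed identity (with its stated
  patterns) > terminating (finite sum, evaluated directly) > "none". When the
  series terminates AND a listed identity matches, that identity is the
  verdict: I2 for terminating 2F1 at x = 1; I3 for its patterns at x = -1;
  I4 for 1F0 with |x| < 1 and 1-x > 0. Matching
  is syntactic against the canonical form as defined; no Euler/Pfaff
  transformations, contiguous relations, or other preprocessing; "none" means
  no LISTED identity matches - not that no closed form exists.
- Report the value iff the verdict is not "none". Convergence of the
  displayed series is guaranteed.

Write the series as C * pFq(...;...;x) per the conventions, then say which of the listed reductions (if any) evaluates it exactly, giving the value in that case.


Reduced: x = -1, 2F1, upper = {-\frac{7}{2}, 5}, lower = {\frac{19}{2}}, C = \frac{2}{3}. Verdict at x = -1: Kummer's theorem (I3) matches (x = -1; c = \frac{19}{2} equals 1+a-b for upper {-\frac{7}{2}, 5}: listed pattern). Sum: \frac{255255}{262144} \cdot \pi.

Key observation: from the first term \frac{2}{3}: the lower running product (C = 2/3, x = -1) is a rising factorial.
Adjacent-term ratio: r(k) = -1 * (k-\frac{7}{2}) (k+5) / [(k+\frac{19}{2}) (k+1)] - poly over poly, x = -1 from leading terms; C = \frac{2}{3} at k = 0.


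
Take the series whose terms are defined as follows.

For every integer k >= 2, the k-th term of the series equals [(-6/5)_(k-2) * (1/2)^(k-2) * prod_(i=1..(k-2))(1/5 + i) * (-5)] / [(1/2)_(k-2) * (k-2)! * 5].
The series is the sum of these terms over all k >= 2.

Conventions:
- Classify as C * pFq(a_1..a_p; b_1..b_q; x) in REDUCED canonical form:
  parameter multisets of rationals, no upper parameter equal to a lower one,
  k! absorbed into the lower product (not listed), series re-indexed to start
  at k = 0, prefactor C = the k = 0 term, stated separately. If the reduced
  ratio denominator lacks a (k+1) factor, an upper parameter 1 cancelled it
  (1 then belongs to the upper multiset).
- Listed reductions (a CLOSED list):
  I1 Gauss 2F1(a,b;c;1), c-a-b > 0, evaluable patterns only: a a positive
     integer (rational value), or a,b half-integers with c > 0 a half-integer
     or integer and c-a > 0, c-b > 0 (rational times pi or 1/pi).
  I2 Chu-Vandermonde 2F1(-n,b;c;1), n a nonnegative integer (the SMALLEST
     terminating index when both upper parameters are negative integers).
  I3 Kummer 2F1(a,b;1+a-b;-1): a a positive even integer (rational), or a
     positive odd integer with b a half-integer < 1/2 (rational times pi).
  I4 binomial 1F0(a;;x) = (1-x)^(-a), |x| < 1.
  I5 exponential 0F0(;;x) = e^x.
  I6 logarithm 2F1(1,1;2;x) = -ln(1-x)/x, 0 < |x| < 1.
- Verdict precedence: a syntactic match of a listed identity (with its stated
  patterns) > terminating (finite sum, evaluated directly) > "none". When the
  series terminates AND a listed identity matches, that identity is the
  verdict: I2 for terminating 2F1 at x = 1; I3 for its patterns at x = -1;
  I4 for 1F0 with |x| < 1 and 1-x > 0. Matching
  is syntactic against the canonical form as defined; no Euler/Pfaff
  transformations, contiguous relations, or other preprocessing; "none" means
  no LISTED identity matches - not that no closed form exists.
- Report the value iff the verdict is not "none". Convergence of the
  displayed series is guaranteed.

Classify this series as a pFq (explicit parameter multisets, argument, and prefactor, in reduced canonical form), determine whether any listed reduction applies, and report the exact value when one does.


Structural cue: from the first term -1: the constant factors (C = -1) combine into one prefactor.
Ratio: r(k) = (1/2) * (k-6/5) (k+6/5) / [(k+1/2) (k+1)] - poly over poly, x = (1/2) from leading terms; C = -1 at k = 0.

Canonical form: C = -1 times 2F1 with upper {-6/5, 6/5}, lower {1/2}, x = 1/2. Verdict: no listed reduction: x = 1/2 and upper {-6/5, 6/5} fail every I1-I6 pattern.


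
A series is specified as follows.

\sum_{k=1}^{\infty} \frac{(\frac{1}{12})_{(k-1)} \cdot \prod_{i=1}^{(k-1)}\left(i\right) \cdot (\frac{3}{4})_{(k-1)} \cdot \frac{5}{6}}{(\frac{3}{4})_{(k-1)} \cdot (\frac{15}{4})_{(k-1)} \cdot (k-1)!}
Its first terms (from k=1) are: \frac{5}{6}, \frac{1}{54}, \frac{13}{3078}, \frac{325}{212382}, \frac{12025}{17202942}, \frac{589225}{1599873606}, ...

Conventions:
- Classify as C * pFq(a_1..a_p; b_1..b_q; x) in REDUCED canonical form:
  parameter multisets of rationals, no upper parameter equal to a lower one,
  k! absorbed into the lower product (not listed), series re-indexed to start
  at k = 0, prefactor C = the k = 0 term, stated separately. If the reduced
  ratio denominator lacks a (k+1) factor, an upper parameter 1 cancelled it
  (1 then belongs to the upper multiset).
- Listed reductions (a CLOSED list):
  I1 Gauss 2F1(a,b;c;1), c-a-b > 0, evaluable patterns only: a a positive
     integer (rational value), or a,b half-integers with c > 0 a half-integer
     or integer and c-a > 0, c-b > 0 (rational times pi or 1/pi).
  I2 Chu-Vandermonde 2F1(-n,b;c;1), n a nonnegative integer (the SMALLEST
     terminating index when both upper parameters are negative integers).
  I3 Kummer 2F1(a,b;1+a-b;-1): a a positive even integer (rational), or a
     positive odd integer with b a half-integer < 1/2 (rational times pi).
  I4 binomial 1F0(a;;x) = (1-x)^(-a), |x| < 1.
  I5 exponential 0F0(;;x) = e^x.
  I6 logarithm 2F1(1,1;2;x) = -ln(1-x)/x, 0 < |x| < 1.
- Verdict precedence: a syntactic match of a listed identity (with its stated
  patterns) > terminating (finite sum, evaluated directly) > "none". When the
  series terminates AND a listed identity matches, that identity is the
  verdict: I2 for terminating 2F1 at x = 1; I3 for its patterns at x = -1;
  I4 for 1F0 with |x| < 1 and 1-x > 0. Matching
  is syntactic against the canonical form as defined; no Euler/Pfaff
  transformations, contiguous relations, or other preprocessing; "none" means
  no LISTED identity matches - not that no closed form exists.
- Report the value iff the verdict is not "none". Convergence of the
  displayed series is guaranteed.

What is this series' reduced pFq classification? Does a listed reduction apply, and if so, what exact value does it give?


Prefactor \frac{5}{6}, argument 1: 2F1 with upper {\frac{1}{12}, 1} over lower {\frac{15}{4}}. Verdict at x = 1: the Gauss summation I1 matches (x = 1: the Gamma ratio telescopes since c-a-b = 8/3 > 0 and a = 1 in Z>0). Sum: \frac{55}{64}.

Key observation: from the first term \frac{5}{6}: the running product (C = 5/6, x = 1) telescopes to a rising factorial.
Ratio: r(k) = 1 * (k+\frac{1}{12}) (k+1) / [(k+\frac{15}{4}) (k+1)] - rational in k, leading ratio 1; with t_0 = \frac{5}{6}, classification follows.


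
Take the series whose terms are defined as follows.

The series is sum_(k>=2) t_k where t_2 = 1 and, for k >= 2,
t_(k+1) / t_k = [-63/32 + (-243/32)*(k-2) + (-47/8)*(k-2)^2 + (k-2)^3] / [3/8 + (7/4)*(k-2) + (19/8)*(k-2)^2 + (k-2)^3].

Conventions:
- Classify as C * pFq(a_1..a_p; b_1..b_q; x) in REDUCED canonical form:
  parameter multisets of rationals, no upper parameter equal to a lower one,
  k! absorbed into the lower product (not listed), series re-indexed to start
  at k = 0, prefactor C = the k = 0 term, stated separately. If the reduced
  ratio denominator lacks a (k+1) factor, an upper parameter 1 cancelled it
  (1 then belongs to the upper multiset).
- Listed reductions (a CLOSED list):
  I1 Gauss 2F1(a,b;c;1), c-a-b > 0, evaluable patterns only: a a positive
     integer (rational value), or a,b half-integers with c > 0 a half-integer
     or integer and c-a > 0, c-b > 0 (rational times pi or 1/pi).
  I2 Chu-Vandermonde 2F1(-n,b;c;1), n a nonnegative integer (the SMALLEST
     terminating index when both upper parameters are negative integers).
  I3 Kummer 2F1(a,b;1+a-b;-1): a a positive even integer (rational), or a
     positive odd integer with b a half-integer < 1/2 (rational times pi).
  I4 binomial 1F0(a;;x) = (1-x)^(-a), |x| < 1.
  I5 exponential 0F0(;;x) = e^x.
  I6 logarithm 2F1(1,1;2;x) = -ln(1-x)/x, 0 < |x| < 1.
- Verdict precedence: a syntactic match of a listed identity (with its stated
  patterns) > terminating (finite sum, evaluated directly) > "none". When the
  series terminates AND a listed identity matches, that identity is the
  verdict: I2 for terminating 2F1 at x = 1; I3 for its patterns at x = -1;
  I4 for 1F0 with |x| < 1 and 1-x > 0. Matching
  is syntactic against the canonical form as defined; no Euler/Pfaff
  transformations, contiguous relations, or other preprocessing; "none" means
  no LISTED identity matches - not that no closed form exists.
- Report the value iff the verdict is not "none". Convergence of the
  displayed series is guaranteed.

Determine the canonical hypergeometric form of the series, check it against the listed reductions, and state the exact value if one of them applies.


The series (x = 1) is 2F1: upper {-7, 3/4}, lower {1}, prefactor 1. Verdict: the Chu-Vandermonde identity I2 matches (terminating 2F1 at x = 1 with n = 7, b = 3/4, c = 1). Exact value: 16575/262144.

Key step: with t_0 = 1, the parameter 3/8 appears in both the upper and lower lists and cancels.
Ratio: r(k) = 1 * (k-7) (k+3/4) / [(k+1) (k+1)] - rational in k. x = 1; t_0 = 1; negate the roots.


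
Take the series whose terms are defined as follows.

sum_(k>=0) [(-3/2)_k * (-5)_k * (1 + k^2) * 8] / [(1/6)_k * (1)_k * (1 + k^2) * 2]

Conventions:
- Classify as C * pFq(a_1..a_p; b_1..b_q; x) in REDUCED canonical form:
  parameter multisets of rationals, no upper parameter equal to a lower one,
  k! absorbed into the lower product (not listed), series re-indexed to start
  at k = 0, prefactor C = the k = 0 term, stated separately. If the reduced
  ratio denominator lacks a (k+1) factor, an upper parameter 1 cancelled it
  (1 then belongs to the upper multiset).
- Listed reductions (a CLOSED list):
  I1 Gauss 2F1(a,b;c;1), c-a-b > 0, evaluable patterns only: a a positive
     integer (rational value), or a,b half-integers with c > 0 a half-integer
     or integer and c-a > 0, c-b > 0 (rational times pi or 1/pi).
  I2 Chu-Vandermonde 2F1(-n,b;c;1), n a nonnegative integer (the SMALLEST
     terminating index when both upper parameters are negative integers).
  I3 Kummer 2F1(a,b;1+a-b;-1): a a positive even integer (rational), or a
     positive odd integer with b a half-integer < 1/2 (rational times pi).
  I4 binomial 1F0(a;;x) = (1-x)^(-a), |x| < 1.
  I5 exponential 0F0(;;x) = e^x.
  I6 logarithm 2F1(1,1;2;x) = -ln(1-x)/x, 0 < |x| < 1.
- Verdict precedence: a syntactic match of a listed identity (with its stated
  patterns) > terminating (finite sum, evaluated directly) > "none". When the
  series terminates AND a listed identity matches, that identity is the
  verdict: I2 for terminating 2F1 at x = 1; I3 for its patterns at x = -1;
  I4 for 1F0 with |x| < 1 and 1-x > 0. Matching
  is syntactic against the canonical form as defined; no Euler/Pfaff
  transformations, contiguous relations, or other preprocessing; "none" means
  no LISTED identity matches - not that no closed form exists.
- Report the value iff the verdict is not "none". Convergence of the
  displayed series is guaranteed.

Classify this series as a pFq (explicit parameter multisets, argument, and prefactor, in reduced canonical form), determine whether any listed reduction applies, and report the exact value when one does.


Classification (C = 4): 2F1 with upper {-5, -3/2}, lower {1/6}, argument x = 1. Verdict: this is Chu-Vandermonde (I2) (terminating 2F1 at x = 1 with n = 5, b = -3/2, c = 1/6). Hence: 382976/1235.

The tell: with t_0 = 4, (1)_k (C = 4, x = 1) is k! itself.
Ratio: r(k) = 1 * (k-5) (k-3/2) / [(k+1/6) (k+1)] - rational; roots negated = parameters, x = 1, C = 4.


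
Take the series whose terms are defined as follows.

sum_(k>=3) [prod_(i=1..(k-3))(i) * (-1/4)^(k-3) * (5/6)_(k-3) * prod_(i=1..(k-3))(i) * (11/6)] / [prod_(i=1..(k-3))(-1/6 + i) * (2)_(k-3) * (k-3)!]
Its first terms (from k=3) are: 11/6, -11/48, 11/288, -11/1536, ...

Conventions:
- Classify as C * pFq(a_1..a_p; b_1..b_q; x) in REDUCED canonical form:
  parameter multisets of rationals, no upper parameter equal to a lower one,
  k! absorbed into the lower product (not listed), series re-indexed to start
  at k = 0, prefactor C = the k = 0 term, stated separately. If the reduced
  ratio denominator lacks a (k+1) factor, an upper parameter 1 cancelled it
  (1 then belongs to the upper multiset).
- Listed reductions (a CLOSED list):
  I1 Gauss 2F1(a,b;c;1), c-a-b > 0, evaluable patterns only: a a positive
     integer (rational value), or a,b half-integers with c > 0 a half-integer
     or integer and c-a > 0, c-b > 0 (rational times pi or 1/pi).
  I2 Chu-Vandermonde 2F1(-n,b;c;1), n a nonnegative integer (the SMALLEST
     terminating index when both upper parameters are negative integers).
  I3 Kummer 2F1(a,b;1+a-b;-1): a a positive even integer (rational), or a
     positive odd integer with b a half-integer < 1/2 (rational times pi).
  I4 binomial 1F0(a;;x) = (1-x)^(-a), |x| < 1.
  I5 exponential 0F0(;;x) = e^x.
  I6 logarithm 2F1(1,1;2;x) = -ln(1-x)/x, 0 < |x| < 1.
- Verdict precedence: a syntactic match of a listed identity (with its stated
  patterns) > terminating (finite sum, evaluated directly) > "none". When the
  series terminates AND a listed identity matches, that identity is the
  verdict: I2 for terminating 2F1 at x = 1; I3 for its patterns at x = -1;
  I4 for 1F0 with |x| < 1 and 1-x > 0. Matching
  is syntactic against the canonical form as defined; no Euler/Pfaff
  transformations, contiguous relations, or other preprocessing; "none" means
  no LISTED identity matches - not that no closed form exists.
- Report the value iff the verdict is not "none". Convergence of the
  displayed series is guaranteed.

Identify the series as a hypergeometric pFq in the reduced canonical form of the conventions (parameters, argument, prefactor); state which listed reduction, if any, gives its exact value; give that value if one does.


The tell: x = (-1/4) and the lower running product (C = 11/6) is a rising factorial.
Step ratio: r(k) = (-1/4) * (k+1) (k+1) / [(k+2) (k+1)] - poly over poly, x = (-1/4) from leading terms; C = 11/6 at k = 0.

Canonical form: C = 11/6 times 2F1 with upper {1, 1}, lower {2}, x = -1/4. Verdict: the I6 logarithm reduction matches (the logarithm: parameters (1,1;2), x = -1/4). Hence: (22/3) * ln(5/4).


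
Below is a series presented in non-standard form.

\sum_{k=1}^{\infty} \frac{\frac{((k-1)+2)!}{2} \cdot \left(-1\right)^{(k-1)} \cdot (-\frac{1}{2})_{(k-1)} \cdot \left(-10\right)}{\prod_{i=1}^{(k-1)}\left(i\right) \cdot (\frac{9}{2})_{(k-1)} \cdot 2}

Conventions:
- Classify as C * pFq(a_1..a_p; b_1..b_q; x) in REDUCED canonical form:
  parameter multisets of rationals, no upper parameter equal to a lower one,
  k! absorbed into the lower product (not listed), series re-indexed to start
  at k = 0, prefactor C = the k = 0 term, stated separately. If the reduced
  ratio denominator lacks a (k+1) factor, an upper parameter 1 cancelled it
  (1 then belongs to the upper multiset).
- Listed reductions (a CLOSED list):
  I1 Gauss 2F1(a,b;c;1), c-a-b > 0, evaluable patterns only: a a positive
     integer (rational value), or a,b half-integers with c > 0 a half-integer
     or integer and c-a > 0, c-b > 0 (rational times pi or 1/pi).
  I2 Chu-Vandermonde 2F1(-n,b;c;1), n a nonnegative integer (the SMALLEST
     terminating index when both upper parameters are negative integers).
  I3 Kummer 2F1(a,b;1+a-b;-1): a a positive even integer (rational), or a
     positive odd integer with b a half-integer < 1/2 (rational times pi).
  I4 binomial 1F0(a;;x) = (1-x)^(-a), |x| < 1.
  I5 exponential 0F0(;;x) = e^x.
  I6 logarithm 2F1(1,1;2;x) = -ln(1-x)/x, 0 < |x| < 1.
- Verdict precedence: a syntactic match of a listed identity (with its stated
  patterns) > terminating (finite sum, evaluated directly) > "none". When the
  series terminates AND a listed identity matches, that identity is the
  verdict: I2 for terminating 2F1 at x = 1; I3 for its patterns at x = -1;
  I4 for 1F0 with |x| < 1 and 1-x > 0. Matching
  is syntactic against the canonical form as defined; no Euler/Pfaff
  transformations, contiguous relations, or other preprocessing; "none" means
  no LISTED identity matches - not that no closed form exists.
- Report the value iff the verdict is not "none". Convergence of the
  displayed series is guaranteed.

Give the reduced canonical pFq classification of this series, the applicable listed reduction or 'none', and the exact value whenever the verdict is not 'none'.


x = -1 here; the reduced form reads 2F1, upper {-\frac{1}{2}, 3}, lower {\frac{9}{2}}, C = -5. Verdict: Kummer (I3) fires (x = -1; c = \frac{9}{2} equals 1+a-b for upper {-\frac{1}{2}, 3}: listed pattern). Value: \left(-\frac{525}{256}\right) \cdot \pi.

The tell: t_0 being -5, the product of the first k integers (C = -5) is k!.
Step ratio: r(k) = -1 * (k-\frac{1}{2}) (k+3) / [(k+\frac{9}{2}) (k+1)] ; factor over Q: parameters, x = -1, and C = -5.


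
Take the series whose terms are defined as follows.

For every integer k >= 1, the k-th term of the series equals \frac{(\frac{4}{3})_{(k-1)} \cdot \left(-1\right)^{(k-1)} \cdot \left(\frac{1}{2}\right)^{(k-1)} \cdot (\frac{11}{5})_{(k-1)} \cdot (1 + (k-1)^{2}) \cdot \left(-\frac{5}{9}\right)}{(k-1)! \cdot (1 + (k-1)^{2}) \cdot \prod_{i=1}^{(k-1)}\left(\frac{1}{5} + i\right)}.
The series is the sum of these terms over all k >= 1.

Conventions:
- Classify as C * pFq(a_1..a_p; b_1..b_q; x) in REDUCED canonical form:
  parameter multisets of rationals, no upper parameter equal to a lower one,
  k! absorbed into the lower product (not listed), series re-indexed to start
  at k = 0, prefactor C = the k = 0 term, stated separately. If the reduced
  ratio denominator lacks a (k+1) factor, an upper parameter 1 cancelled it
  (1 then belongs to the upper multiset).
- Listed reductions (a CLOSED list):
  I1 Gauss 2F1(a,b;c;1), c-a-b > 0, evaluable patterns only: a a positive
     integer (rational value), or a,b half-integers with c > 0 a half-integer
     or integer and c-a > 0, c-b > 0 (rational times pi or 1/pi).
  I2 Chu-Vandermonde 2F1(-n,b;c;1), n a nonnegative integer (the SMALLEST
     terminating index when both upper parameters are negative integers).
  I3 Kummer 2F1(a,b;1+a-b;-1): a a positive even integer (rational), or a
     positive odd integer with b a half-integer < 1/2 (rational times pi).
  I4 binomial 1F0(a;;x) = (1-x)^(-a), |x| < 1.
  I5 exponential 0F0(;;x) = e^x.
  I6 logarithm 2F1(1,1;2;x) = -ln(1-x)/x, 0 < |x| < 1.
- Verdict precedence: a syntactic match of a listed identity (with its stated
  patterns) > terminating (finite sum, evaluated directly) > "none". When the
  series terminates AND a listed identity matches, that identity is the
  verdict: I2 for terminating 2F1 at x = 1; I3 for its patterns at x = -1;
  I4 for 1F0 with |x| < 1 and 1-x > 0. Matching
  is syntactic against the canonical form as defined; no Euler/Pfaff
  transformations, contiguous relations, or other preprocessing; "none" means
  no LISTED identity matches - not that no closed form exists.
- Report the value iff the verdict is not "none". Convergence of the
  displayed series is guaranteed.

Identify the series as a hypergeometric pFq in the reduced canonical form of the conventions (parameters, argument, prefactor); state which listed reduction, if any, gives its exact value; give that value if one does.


x = -\frac{1}{2} here; the reduced form reads 2F1, upper {\frac{4}{3}, \frac{11}{5}}, lower {\frac{6}{5}}, C = -\frac{5}{9}. Verdict: none (x = -\frac{1}{2}): each listed identity misses the multisets {\frac{4}{3}, \frac{11}{5}} ; {\frac{6}{5}}.

The tell: t_0 = -\frac{5}{9} here, and the (-1)^k factor (prefactor -5/9) folds into the argument's sign.
Consecutive-term ratio: r(k) = -\frac{1}{2} * (k+\frac{4}{3}) (k+\frac{11}{5}) / [(k+\frac{6}{5}) (k+1)] - rational in k, leading ratio -\frac{1}{2}; with t_0 = -\frac{5}{9}, classification follows.


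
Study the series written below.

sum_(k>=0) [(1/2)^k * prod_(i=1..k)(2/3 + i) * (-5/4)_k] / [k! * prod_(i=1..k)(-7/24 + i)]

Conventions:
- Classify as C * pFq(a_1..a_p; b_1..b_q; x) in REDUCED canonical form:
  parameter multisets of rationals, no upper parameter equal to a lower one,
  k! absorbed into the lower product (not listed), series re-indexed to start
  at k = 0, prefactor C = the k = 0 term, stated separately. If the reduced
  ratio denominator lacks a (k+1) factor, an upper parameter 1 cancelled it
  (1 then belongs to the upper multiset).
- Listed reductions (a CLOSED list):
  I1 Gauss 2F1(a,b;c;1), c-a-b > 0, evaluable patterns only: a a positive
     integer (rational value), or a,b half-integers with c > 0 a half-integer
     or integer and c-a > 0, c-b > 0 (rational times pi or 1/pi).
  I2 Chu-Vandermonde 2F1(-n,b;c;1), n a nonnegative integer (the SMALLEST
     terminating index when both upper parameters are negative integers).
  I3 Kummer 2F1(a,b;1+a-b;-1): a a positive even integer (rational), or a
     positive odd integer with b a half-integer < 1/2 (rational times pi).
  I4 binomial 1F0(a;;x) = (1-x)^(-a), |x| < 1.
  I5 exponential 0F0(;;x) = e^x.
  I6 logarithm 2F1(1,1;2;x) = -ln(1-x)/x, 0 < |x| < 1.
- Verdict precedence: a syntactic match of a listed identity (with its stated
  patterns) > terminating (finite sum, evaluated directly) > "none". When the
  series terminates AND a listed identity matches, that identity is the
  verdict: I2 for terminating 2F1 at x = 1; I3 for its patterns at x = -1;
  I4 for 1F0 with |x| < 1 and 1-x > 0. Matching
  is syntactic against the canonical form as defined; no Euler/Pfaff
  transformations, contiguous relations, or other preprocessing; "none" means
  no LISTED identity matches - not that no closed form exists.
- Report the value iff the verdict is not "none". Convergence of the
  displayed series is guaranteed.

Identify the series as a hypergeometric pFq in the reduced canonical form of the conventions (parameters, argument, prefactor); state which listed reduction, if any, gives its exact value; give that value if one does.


With C = 1: the canonical form is 2F1(-5/4, 5/3; 17/24; 1/2). Verdict: none here - no I1-I6 shape fits x = 1/2 with lower {17/24}.

Key step: with t_0 = 1, the lower running product (C = 1, x = 1/2) is a rising factorial.
Adjacent-term ratio: r(k) = (1/2) * (k-5/4) (k+5/3) / [(k+17/24) (k+1)] - rational in k. x = (1/2); t_0 = 1; negate the roots.
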